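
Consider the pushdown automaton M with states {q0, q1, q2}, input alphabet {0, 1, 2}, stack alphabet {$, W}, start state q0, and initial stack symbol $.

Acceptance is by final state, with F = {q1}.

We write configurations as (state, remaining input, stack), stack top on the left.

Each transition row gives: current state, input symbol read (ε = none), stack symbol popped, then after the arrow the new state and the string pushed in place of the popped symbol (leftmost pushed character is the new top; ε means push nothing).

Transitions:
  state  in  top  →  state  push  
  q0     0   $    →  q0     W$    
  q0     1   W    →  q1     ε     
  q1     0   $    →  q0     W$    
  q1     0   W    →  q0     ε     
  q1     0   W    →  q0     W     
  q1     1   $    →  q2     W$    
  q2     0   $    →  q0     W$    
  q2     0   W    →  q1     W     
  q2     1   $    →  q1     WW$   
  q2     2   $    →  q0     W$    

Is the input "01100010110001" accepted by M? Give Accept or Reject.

One accepting computation: (q0, 01100010110001, $) ⊢ (q0, 1100010110001, W$) ⊢ (q1, 100010110001, $) ⊢ (q2, 00010110001, W$) ⊢ (q1, 0010110001, W$) ⊢ (q0, 010110001, $) ⊢ (q0, 10110001, W$) ⊢ (q1, 0110001, $) ⊢ (q0, 110001, W$) ⊢ (q1, 10001, $) ⊢ (q2, 0001, W$) ⊢ (q1, 001, W$) ⊢ (q0, 01, $) ⊢ (q0, 1, W$) ⊢ (q1, ε, $)
All input consumed and state q1 ∈ F.

Accept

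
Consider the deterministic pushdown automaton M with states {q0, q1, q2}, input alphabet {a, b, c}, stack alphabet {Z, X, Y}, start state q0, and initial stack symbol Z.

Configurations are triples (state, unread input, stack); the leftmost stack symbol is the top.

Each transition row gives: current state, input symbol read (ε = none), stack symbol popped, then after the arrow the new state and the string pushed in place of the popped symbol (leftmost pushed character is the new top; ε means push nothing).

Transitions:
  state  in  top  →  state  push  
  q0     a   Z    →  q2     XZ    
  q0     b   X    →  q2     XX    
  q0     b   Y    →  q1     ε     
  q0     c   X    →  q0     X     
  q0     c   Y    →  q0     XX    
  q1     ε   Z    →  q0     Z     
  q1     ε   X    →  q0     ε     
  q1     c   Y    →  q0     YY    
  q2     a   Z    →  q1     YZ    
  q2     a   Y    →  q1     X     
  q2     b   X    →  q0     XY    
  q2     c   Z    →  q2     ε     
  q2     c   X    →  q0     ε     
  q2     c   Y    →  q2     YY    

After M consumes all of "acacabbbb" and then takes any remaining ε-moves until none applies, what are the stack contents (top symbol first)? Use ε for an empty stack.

(q0, acacabbbb, Z) ⊢ (q2, cacabbbb, XZ) ⊢ (q0, acabbbb, Z) ⊢ (q2, cabbbb, XZ) ⊢ (q0, abbbb, Z) ⊢ (q2, bbbb, XZ) ⊢ (q0, bbb, XYZ) ⊢ (q2, bb, XXYZ) ⊢ (q0, b, XYXYZ) ⊢ (q2, ε, XXYXYZ)
All input consumed in state q2 with stack XXYXYZ.

XXYXYZ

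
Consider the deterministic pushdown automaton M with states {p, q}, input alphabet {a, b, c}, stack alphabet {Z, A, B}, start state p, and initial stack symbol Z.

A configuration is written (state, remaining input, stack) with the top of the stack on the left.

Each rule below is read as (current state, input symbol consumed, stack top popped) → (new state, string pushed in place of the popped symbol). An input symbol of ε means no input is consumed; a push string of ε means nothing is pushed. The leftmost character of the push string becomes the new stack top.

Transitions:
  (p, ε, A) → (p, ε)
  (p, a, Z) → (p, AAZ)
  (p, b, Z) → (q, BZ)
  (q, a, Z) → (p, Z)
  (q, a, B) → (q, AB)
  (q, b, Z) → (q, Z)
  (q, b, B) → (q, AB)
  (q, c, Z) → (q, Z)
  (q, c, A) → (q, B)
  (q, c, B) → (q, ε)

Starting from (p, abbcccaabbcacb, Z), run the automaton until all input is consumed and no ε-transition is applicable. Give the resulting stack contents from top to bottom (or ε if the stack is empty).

ABBBZ

(p, abbcccaabbcacb, Z) ⊢ (p, bbcccaabbcacb, AAZ) ⊢ (p, bbcccaabbcacb, AZ) ⊢ (p, bbcccaabbcacb, Z) ⊢ (q, bcccaabbcacb, BZ) ⊢ (q, cccaabbcacb, ABZ) ⊢ (q, ccaabbcacb, BBZ) ⊢ (q, caabbcacb, BZ) ⊢ (q, aabbcacb, Z) ⊢ (p, abbcacb, Z) ⊢ (p, bbcacb, AAZ) ⊢ (p, bbcacb, AZ) ⊢ (p, bbcacb, Z) ⊢ (q, bcacb, BZ) ⊢ (q, cacb, ABZ) ⊢ (q, acb, BBZ) ⊢ (q, cb, ABBZ) ⊢ (q, b, BBBZ) ⊢ (q, ε, ABBBZ)
All input consumed in state q with stack ABBBZ.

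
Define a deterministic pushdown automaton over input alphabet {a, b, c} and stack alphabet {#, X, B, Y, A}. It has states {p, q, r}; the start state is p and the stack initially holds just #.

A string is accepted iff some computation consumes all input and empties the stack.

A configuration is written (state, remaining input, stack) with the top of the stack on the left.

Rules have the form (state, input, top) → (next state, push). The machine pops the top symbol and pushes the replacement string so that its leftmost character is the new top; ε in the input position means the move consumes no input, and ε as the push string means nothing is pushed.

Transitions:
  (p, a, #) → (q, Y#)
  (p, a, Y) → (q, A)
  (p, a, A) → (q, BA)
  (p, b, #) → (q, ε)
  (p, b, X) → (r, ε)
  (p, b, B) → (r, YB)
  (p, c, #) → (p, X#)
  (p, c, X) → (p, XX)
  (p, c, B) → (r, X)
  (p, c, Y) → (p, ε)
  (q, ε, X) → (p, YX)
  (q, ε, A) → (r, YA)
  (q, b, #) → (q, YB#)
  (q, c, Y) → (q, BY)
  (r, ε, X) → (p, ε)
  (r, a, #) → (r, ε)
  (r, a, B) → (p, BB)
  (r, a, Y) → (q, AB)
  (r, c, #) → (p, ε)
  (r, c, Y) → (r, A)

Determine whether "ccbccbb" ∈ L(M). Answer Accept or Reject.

(p, ccbccbb, #) ⊢ (p, cbccbb, X#) ⊢ (p, bccbb, XX#) ⊢ (r, ccbb, X#) ⊢ (p, ccbb, #) ⊢ (p, cbb, X#) ⊢ (p, bb, XX#) ⊢ (r, b, X#) ⊢ (p, b, #) ⊢ (q, ε, ε)
All input consumed and the stack is empty.

Accept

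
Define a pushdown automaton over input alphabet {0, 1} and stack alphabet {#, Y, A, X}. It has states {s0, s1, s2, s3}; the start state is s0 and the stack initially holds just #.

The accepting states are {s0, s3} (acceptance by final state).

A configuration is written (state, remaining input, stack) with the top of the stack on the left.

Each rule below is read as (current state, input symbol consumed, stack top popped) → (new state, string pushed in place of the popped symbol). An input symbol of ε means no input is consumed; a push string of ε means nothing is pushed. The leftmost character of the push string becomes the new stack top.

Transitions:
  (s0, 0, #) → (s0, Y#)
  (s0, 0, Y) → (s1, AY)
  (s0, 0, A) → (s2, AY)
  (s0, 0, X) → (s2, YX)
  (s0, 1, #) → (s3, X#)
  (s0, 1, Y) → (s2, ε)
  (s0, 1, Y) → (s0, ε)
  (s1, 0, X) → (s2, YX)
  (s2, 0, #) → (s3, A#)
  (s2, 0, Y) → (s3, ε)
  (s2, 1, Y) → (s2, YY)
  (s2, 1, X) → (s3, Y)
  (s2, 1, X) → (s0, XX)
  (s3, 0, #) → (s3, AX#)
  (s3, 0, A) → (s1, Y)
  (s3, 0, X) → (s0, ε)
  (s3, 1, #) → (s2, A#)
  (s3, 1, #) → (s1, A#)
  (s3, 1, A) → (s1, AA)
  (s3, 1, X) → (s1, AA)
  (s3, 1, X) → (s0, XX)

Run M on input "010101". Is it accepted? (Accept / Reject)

One accepting computation: (s0, 010101, #) ⊢ (s0, 10101, Y#) ⊢ (s0, 0101, #) ⊢ (s0, 101, Y#) ⊢ (s0, 01, #) ⊢ (s0, 1, Y#) ⊢ (s0, ε, #)
All input consumed and state s0 ∈ F.

Accept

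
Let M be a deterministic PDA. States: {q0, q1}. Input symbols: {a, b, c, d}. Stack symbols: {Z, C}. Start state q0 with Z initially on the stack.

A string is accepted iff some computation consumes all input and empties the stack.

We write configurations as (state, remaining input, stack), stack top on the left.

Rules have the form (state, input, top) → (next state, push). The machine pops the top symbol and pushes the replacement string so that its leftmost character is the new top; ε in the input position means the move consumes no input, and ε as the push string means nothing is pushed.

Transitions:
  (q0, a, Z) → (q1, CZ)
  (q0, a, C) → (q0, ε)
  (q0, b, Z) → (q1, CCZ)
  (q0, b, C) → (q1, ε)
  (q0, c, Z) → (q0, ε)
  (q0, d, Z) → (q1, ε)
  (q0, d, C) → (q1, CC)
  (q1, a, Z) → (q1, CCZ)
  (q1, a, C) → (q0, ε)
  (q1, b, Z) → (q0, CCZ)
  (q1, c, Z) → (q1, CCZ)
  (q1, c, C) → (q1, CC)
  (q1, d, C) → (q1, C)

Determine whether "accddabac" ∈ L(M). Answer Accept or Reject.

(q0, accddabac, Z) ⊢ (q1, ccddabac, CZ) ⊢ (q1, cddabac, CCZ) ⊢ (q1, ddabac, CCCZ) ⊢ (q1, dabac, CCCZ) ⊢ (q1, abac, CCCZ) ⊢ (q0, bac, CCZ) ⊢ (q1, ac, CZ) ⊢ (q0, c, Z) ⊢ (q0, ε, ε)
All input consumed and the stack is empty.

Accept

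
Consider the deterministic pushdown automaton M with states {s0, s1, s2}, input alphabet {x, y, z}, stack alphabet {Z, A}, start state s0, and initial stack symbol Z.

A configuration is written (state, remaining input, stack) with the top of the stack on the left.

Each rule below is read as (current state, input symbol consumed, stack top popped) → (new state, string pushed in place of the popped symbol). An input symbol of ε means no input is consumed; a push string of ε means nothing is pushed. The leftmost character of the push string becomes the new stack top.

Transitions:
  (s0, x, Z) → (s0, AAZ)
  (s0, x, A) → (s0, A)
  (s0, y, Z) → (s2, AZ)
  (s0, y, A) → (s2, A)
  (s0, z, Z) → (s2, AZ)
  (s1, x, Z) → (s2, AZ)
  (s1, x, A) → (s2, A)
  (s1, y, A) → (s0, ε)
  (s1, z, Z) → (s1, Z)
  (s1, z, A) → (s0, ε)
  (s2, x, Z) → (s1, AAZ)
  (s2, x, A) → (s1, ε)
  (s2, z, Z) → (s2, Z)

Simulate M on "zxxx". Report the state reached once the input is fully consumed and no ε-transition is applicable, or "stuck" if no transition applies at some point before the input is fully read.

(s0, zxxx, Z) ⊢ (s2, xxx, AZ) ⊢ (s1, xx, Z) ⊢ (s2, x, AZ) ⊢ (s1, ε, Z)
All input consumed; M is in state s1.

s1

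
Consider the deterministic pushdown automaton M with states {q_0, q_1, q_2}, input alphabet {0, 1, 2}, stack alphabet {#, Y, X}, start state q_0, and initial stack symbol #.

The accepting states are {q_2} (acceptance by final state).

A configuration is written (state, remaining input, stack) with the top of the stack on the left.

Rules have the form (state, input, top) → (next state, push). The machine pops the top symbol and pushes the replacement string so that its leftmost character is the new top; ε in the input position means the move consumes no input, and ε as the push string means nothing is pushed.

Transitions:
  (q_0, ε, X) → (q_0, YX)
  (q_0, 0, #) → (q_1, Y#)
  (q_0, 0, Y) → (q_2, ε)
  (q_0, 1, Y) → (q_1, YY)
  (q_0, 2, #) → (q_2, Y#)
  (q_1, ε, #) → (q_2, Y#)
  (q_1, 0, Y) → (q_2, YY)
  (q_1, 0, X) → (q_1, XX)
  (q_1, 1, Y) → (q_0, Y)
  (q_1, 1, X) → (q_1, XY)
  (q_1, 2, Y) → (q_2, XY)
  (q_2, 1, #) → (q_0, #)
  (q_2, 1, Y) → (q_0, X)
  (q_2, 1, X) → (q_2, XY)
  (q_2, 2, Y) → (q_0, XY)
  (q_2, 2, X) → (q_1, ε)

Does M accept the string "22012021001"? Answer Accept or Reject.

Reject

(q_0, 22012021001, #)
  read 2, top #: go to q_2, push Y# → (q_2, 2012021001, Y#)
  read 2, top Y: go to q_0, push XY → (q_0, 012021001, XY#)
  ε-move, top X: go to q_0, push YX → (q_0, 012021001, YXY#)
  read 0, top Y: go to q_2, push ε → (q_2, 12021001, XY#)
  read 1, top X: go to q_2, push XY → (q_2, 2021001, XYY#)
  read 2, top X: go to q_1, push ε → (q_1, 021001, YY#)
  read 0, top Y: go to q_2, push YY → (q_2, 21001, YYY#)
  read 2, top Y: go to q_0, push XY → (q_0, 1001, XYYY#)
  ε-move, top X: go to q_0, push YX → (q_0, 1001, YXYYY#)
  read 1, top Y: go to q_1, push YY → (q_1, 001, YYXYYY#)
  read 0, top Y: go to q_2, push YY → (q_2, 01, YYYXYYY#)
No transition applies at (q_2, 01, YYYXYYY#); input not fully consumed.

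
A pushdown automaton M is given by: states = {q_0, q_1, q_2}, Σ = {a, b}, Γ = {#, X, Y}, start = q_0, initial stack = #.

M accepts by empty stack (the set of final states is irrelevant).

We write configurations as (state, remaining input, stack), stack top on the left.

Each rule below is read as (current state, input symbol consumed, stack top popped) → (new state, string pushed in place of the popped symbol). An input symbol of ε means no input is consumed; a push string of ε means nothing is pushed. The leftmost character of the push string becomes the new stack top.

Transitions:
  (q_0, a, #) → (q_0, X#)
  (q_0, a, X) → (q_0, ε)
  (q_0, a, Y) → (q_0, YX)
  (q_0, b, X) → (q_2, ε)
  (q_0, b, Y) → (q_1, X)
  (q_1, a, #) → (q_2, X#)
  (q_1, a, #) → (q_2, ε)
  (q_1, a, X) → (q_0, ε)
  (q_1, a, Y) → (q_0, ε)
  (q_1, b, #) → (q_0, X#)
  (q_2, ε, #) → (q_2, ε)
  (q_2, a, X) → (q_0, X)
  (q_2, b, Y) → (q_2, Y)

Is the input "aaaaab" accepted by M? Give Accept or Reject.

Accept

One accepting computation: (q_0, aaaaab, #) ⊢ (q_0, aaaab, X#) ⊢ (q_0, aaab, #) ⊢ (q_0, aab, X#) ⊢ (q_0, ab, #) ⊢ (q_0, b, X#) ⊢ (q_2, ε, #) ⊢ (q_2, ε, ε)
All input consumed and the stack is empty.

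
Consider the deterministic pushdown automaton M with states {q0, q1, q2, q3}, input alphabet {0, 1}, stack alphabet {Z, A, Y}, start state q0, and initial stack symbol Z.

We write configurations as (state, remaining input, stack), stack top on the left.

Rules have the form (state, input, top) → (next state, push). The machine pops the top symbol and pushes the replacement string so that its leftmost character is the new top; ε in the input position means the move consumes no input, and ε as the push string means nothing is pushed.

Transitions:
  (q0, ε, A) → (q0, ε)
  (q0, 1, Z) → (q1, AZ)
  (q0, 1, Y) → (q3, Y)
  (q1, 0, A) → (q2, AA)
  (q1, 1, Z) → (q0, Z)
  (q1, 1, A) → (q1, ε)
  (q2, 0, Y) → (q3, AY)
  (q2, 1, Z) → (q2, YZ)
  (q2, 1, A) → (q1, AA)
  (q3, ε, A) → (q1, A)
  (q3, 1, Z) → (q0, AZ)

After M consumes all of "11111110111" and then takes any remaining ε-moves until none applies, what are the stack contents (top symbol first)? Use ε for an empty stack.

(q0, 11111110111, Z)
  read 1, top Z: go to q1, push AZ → (q1, 1111110111, AZ)
  read 1, top A: go to q1, push ε → (q1, 111110111, Z)
  read 1, top Z: go to q0, push Z → (q0, 11110111, Z)
  read 1, top Z: go to q1, push AZ → (q1, 1110111, AZ)
  read 1, top A: go to q1, push ε → (q1, 110111, Z)
  read 1, top Z: go to q0, push Z → (q0, 10111, Z)
  read 1, top Z: go to q1, push AZ → (q1, 0111, AZ)
  read 0, top A: go to q2, push AA → (q2, 111, AAZ)
  read 1, top A: go to q1, push AA → (q1, 11, AAAZ)
  read 1, top A: go to q1, push ε → (q1, 1, AAZ)
  read 1, top A: go to q1, push ε → (q1, ε, AZ)
All input consumed in state q1 with stack AZ.

AZ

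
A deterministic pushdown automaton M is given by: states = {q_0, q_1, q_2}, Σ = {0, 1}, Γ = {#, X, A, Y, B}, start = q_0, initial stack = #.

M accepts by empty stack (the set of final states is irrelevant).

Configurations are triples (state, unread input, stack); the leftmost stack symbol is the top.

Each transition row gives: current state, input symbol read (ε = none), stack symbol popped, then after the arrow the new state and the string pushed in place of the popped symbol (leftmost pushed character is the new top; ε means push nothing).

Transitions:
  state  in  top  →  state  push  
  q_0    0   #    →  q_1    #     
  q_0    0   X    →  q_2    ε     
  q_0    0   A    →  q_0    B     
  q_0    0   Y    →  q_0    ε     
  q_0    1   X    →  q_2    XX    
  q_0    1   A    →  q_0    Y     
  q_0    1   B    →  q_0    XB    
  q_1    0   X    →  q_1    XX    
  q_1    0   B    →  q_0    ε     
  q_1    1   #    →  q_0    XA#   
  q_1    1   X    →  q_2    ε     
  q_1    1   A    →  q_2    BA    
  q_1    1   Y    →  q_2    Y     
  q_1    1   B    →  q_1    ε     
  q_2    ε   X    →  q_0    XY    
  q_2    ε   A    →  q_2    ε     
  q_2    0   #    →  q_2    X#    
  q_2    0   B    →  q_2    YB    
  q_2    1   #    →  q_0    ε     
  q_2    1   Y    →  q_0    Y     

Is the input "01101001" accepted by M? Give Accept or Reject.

(q_0, 01101001, #)
  read 0, top #: go to q_1, push # → (q_1, 1101001, #)
  read 1, top #: go to q_0, push XA# → (q_0, 101001, XA#)
  read 1, top X: go to q_2, push XX → (q_2, 01001, XXA#)
  ε-move, top X: go to q_0, push XY → (q_0, 01001, XYXA#)
  read 0, top X: go to q_2, push ε → (q_2, 1001, YXA#)
  read 1, top Y: go to q_0, push Y → (q_0, 001, YXA#)
  read 0, top Y: go to q_0, push ε → (q_0, 01, XA#)
  read 0, top X: go to q_2, push ε → (q_2, 1, A#)
  ε-move, top A: go to q_2, push ε → (q_2, 1, #)
  read 1, top #: go to q_0, push ε → (q_0, ε, ε)
All input consumed and the stack is empty.

Accept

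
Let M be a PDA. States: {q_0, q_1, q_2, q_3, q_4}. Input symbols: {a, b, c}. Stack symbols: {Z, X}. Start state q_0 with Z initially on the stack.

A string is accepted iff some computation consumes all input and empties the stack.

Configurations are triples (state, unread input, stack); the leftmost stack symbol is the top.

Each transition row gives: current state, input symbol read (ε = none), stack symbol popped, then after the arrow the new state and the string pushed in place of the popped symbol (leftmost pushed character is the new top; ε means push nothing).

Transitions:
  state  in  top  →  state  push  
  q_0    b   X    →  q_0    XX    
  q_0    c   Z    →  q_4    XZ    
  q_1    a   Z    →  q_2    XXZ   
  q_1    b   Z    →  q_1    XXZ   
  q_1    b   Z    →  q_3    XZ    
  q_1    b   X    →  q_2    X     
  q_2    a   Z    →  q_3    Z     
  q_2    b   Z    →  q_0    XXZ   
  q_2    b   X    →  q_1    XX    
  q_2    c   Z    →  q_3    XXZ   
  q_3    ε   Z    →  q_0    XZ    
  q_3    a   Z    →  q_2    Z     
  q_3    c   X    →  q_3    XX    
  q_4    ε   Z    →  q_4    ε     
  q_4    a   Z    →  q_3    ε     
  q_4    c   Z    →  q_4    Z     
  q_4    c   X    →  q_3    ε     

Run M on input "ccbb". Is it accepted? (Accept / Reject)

No computation consumes all input and empties the stack.

Reject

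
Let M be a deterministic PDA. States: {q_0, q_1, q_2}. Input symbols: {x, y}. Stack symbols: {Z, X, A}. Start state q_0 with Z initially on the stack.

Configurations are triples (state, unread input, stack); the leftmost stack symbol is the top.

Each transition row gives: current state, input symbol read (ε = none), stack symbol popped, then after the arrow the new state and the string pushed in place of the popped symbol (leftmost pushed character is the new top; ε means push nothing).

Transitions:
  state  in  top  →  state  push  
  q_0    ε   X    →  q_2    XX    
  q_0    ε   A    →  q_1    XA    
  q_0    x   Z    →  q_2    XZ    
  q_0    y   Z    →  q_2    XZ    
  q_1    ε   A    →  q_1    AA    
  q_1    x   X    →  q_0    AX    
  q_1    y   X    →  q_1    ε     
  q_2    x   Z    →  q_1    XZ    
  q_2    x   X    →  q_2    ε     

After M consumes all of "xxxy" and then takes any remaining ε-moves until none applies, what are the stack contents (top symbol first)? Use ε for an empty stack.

Z

(q_0, xxxy, Z)
  read x, top Z: go to q_2, push XZ → (q_2, xxy, XZ)
  read x, top X: go to q_2, push ε → (q_2, xy, Z)
  read x, top Z: go to q_1, push XZ → (q_1, y, XZ)
  read y, top X: go to q_1, push ε → (q_1, ε, Z)
All input consumed in state q_1 with stack Z.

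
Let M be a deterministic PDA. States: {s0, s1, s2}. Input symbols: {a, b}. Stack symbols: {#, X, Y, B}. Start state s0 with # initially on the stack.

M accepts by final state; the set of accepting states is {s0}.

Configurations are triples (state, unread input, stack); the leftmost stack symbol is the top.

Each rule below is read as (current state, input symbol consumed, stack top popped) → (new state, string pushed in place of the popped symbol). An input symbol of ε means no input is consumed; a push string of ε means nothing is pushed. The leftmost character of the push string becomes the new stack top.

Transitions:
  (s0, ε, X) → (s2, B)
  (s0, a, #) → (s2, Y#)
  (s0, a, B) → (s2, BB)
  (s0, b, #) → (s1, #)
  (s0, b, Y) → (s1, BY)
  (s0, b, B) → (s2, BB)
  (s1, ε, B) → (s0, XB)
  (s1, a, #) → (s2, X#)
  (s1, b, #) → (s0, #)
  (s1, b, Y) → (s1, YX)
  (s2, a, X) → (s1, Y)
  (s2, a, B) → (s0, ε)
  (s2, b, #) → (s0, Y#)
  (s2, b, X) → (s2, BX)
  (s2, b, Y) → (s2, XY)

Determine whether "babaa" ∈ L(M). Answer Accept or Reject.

(s0, babaa, #)
  read b, top #: go to s1, push # → (s1, abaa, #)
  read a, top #: go to s2, push X# → (s2, baa, X#)
  read b, top X: go to s2, push BX → (s2, aa, BX#)
  read a, top B: go to s0, push ε → (s0, a, X#)
  ε-move, top X: go to s2, push B → (s2, a, B#)
  read a, top B: go to s0, push ε → (s0, ε, #)
All input consumed; state s0 ∈ F.

Accept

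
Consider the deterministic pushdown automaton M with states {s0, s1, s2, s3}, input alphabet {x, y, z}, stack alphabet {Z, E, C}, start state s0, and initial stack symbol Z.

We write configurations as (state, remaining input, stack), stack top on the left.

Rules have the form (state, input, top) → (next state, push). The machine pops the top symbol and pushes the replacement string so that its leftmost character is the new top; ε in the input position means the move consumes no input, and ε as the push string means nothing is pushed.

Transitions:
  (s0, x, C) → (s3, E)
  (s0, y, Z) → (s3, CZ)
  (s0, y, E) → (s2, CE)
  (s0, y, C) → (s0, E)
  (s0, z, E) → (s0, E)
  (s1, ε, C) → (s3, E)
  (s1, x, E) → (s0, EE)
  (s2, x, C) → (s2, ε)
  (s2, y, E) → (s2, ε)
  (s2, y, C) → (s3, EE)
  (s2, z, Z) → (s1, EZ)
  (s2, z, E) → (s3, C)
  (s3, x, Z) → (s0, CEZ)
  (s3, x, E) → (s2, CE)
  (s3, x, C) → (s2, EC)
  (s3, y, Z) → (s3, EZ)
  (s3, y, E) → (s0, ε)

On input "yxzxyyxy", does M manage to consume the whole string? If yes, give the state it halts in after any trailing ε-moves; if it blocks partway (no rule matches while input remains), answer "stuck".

s3

(s0, yxzxyyxy, Z) ⊢ (s3, xzxyyxy, CZ) ⊢ (s2, zxyyxy, ECZ) ⊢ (s3, xyyxy, CCZ) ⊢ (s2, yyxy, ECCZ) ⊢ (s2, yxy, CCZ) ⊢ (s3, xy, EECZ) ⊢ (s2, y, CEECZ) ⊢ (s3, ε, EEEECZ)
All input consumed; M is in state s3.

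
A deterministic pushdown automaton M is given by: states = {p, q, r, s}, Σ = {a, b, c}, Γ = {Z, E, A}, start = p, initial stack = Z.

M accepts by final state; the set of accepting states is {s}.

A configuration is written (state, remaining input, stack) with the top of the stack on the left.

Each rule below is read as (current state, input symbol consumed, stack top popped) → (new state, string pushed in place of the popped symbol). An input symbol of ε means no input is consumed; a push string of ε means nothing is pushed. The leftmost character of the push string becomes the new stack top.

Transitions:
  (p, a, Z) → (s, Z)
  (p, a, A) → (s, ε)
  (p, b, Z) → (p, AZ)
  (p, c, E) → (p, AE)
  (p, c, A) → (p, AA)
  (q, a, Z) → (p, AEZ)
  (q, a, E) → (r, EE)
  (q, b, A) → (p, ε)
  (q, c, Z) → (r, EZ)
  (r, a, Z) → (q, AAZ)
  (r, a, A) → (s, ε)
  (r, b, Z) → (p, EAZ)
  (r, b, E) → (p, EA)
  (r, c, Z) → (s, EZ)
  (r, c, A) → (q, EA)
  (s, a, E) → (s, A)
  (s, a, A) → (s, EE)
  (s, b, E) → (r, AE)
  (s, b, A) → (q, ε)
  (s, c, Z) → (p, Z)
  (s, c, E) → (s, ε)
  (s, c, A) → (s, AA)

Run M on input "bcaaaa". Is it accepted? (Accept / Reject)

Accept

(p, bcaaaa, Z) ⊢ (p, caaaa, AZ) ⊢ (p, aaaa, AAZ) ⊢ (s, aaa, AZ) ⊢ (s, aa, EEZ) ⊢ (s, a, AEZ) ⊢ (s, ε, EEEZ)
All input consumed; state s ∈ F.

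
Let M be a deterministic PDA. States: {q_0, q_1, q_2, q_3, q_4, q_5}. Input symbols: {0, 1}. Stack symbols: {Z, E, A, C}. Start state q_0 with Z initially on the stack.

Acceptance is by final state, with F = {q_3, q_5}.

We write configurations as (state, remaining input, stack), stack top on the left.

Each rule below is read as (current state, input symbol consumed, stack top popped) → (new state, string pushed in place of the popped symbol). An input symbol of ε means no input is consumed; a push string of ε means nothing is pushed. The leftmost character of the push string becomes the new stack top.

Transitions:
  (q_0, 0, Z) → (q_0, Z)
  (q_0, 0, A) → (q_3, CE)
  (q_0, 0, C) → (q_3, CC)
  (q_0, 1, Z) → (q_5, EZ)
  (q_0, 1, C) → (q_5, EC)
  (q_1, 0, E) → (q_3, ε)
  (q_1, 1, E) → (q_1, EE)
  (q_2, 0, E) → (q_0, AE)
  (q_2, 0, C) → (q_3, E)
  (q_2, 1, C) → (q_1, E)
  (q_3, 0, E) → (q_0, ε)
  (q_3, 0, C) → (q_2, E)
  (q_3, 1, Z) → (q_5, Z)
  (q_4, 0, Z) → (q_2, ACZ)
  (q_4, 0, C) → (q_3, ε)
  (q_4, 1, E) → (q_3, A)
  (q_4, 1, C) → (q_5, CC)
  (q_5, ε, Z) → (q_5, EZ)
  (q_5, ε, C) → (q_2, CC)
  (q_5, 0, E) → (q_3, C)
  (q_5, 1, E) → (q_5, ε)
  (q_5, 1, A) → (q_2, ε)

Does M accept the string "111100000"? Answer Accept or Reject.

Reject

(q_0, 111100000, Z)
  read 1, top Z: go to q_5, push EZ → (q_5, 11100000, EZ)
  read 1, top E: go to q_5, push ε → (q_5, 1100000, Z)
  ε-move, top Z: go to q_5, push EZ → (q_5, 1100000, EZ)
  read 1, top E: go to q_5, push ε → (q_5, 100000, Z)
  ε-move, top Z: go to q_5, push EZ → (q_5, 100000, EZ)
  read 1, top E: go to q_5, push ε → (q_5, 00000, Z)
  ε-move, top Z: go to q_5, push EZ → (q_5, 00000, EZ)
  read 0, top E: go to q_3, push C → (q_3, 0000, CZ)
  read 0, top C: go to q_2, push E → (q_2, 000, EZ)
  read 0, top E: go to q_0, push AE → (q_0, 00, AEZ)
  read 0, top A: go to q_3, push CE → (q_3, 0, CEEZ)
  read 0, top C: go to q_2, push E → (q_2, ε, EEEZ)
All input consumed; state q_2 ∉ F and no further ε-move applies.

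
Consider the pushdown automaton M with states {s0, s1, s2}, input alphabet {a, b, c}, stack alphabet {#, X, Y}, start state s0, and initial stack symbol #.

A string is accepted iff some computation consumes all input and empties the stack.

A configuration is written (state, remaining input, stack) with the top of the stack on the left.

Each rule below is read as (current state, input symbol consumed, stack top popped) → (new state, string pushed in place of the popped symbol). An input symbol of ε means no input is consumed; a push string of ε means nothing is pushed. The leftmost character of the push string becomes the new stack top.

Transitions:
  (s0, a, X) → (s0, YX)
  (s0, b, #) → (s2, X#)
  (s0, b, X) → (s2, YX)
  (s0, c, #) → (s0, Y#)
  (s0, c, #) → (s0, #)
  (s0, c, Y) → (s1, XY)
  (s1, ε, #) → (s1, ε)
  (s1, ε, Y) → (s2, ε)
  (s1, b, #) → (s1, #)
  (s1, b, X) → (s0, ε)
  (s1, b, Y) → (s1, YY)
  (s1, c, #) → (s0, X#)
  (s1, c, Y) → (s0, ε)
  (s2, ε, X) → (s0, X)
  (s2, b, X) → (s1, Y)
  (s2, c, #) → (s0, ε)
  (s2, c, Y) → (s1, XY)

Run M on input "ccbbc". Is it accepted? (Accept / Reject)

Accept

One accepting computation: (s0, ccbbc, #) ⊢ (s0, cbbc, #) ⊢ (s0, bbc, #) ⊢ (s2, bc, X#) ⊢ (s1, c, Y#) ⊢ (s2, c, #) ⊢ (s0, ε, ε)
All input consumed and the stack is empty.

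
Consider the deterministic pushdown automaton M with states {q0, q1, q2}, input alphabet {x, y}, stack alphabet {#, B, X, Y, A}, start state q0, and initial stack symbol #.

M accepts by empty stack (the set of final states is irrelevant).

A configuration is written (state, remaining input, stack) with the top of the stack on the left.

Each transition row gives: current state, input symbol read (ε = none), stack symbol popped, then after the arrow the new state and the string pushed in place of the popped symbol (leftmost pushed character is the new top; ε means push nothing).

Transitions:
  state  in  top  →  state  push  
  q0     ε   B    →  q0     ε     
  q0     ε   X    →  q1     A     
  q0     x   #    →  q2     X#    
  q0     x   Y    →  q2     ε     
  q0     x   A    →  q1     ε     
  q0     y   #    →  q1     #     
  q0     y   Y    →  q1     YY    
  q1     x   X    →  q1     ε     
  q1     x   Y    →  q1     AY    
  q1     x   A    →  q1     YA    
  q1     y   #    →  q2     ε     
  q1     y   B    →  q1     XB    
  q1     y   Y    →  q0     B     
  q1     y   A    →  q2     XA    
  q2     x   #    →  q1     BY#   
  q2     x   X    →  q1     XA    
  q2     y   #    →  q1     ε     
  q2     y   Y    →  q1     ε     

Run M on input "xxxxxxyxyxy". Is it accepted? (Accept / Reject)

Accept

(q0, xxxxxxyxyxy, #) ⊢ (q2, xxxxxyxyxy, X#) ⊢ (q1, xxxxyxyxy, XA#) ⊢ (q1, xxxyxyxy, A#) ⊢ (q1, xxyxyxy, YA#) ⊢ (q1, xyxyxy, AYA#) ⊢ (q1, yxyxy, YAYA#) ⊢ (q0, xyxy, BAYA#) ⊢ (q0, xyxy, AYA#) ⊢ (q1, yxy, YA#) ⊢ (q0, xy, BA#) ⊢ (q0, xy, A#) ⊢ (q1, y, #) ⊢ (q2, ε, ε)
All input consumed and the stack is empty.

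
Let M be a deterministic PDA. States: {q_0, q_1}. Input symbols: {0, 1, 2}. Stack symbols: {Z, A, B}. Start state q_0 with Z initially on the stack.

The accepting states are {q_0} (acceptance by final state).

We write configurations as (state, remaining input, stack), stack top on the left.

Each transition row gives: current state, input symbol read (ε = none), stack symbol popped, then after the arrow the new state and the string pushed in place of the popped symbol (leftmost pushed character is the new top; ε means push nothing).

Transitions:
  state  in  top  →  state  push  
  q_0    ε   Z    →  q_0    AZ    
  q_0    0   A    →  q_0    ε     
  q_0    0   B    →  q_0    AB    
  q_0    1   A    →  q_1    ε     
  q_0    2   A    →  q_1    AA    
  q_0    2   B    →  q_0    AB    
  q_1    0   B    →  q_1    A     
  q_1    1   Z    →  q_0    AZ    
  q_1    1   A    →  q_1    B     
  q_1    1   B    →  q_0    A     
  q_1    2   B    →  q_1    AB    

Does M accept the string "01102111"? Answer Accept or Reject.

Reject

(q_0, 01102111, Z) ⊢ (q_0, 01102111, AZ) ⊢ (q_0, 1102111, Z) ⊢ (q_0, 1102111, AZ) ⊢ (q_1, 102111, Z) ⊢ (q_0, 02111, AZ) ⊢ (q_0, 2111, Z) ⊢ (q_0, 2111, AZ) ⊢ (q_1, 111, AAZ) ⊢ (q_1, 11, BAZ) ⊢ (q_0, 1, AAZ) ⊢ (q_1, ε, AZ)
All input consumed; state q_1 ∉ F and no further ε-move applies.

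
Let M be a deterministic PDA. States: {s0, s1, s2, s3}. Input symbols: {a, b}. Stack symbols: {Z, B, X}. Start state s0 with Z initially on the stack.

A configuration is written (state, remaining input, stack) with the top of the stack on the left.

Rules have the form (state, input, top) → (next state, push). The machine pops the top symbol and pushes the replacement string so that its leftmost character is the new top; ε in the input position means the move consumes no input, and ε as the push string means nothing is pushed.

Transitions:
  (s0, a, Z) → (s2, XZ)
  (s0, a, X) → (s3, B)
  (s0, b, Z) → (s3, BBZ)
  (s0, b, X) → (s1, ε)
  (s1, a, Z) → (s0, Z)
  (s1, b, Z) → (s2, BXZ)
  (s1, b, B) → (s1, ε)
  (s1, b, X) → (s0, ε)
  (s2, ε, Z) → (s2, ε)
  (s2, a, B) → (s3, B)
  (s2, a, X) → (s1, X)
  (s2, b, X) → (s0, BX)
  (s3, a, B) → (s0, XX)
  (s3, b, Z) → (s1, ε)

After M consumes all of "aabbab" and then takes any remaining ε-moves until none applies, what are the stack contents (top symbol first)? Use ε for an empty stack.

XBZ

(s0, aabbab, Z)
  read a, top Z: go to s2, push XZ → (s2, abbab, XZ)
  read a, top X: go to s1, push X → (s1, bbab, XZ)
  read b, top X: go to s0, push ε → (s0, bab, Z)
  read b, top Z: go to s3, push BBZ → (s3, ab, BBZ)
  read a, top B: go to s0, push XX → (s0, b, XXBZ)
  read b, top X: go to s1, push ε → (s1, ε, XBZ)
All input consumed in state s1 with stack XBZ.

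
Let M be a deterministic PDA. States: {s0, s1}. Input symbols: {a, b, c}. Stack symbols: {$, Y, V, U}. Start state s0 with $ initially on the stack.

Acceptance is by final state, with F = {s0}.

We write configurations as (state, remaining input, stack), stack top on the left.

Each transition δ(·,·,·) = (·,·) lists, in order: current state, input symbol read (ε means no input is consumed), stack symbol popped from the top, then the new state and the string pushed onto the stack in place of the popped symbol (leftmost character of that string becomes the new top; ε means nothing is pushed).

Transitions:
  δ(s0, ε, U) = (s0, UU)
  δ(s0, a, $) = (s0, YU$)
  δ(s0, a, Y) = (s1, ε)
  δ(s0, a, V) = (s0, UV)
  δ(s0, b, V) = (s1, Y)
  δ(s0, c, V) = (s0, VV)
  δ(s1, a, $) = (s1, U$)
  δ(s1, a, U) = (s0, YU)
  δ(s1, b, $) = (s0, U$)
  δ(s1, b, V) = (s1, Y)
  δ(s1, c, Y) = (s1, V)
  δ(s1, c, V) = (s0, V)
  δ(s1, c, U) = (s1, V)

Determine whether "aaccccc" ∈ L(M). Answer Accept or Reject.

(s0, aaccccc, $)
  read a, top $: go to s0, push YU$ → (s0, accccc, YU$)
  read a, top Y: go to s1, push ε → (s1, ccccc, U$)
  read c, top U: go to s1, push V → (s1, cccc, V$)
  read c, top V: go to s0, push V → (s0, ccc, V$)
  read c, top V: go to s0, push VV → (s0, cc, VV$)
  read c, top V: go to s0, push VV → (s0, c, VVV$)
  read c, top V: go to s0, push VV → (s0, ε, VVVV$)
All input consumed; state s0 ∈ F.

Accept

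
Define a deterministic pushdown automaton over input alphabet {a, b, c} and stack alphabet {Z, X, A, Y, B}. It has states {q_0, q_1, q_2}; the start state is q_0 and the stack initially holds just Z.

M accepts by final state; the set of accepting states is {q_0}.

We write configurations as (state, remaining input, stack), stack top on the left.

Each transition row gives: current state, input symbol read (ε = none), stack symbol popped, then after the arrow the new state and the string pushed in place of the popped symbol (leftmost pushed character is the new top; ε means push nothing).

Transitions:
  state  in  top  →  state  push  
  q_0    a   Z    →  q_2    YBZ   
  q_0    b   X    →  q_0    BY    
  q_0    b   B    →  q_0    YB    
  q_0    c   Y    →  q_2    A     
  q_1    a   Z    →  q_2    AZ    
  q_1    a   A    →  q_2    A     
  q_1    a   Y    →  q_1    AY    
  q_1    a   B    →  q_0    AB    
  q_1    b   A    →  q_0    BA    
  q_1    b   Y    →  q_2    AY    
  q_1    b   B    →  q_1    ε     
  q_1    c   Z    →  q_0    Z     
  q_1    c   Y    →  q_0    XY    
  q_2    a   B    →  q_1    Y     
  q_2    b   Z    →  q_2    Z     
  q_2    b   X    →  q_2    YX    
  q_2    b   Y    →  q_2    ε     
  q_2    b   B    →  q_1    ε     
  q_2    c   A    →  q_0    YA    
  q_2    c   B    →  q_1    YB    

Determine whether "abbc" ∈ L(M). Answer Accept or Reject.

(q_0, abbc, Z)
  read a, top Z: go to q_2, push YBZ → (q_2, bbc, YBZ)
  read b, top Y: go to q_2, push ε → (q_2, bc, BZ)
  read b, top B: go to q_1, push ε → (q_1, c, Z)
  read c, top Z: go to q_0, push Z → (q_0, ε, Z)
All input consumed; state q_0 ∈ F.

Accept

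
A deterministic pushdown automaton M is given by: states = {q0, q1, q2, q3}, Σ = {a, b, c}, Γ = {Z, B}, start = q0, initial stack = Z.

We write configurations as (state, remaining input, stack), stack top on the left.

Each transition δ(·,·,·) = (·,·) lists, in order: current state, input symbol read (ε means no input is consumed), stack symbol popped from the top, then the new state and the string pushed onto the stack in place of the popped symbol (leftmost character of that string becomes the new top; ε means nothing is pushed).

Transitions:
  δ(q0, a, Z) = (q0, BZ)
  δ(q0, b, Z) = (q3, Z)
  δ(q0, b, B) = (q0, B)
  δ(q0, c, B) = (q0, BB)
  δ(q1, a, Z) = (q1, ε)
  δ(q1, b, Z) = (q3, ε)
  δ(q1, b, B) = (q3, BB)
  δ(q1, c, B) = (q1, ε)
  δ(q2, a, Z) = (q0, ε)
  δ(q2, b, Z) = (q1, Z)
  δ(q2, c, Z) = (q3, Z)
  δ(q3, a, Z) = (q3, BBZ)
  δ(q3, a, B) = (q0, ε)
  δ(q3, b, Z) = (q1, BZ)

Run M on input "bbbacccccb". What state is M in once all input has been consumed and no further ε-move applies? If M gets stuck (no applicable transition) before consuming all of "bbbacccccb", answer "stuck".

(q0, bbbacccccb, Z)
  read b, top Z: go to q3, push Z → (q3, bbacccccb, Z)
  read b, top Z: go to q1, push BZ → (q1, bacccccb, BZ)
  read b, top B: go to q3, push BB → (q3, acccccb, BBZ)
  read a, top B: go to q0, push ε → (q0, cccccb, BZ)
  read c, top B: go to q0, push BB → (q0, ccccb, BBZ)
  read c, top B: go to q0, push BB → (q0, cccb, BBBZ)
  read c, top B: go to q0, push BB → (q0, ccb, BBBBZ)
  read c, top B: go to q0, push BB → (q0, cb, BBBBBZ)
  read c, top B: go to q0, push BB → (q0, b, BBBBBBZ)
  read b, top B: go to q0, push B → (q0, ε, BBBBBBZ)
All input consumed; M is in state q0.

q0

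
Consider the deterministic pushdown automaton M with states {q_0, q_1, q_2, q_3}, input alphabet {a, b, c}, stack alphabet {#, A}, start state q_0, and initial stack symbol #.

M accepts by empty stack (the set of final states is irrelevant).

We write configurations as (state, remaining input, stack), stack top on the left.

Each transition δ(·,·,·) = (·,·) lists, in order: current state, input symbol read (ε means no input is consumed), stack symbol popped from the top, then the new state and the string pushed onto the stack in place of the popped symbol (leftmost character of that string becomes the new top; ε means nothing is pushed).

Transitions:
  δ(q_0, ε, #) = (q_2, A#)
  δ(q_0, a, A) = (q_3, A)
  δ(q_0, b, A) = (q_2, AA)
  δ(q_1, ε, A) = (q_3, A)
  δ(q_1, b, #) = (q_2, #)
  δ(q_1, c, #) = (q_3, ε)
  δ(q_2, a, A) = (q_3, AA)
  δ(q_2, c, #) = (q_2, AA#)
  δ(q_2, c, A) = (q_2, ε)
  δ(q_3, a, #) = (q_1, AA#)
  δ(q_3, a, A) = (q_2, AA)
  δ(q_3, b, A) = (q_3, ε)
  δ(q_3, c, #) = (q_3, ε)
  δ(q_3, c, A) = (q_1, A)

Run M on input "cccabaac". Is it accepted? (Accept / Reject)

(q_0, cccabaac, #)
  ε-move, top #: go to q_2, push A# → (q_2, cccabaac, A#)
  read c, top A: go to q_2, push ε → (q_2, ccabaac, #)
  read c, top #: go to q_2, push AA# → (q_2, cabaac, AA#)
  read c, top A: go to q_2, push ε → (q_2, abaac, A#)
  read a, top A: go to q_3, push AA → (q_3, baac, AA#)
  read b, top A: go to q_3, push ε → (q_3, aac, A#)
  read a, top A: go to q_2, push AA → (q_2, ac, AA#)
  read a, top A: go to q_3, push AA → (q_3, c, AAA#)
  read c, top A: go to q_1, push A → (q_1, ε, AAA#)
  ε-move, top A: go to q_3, push A → (q_3, ε, AAA#)
All input consumed; stack is AAA#, not empty, and no further ε-move applies.

Reject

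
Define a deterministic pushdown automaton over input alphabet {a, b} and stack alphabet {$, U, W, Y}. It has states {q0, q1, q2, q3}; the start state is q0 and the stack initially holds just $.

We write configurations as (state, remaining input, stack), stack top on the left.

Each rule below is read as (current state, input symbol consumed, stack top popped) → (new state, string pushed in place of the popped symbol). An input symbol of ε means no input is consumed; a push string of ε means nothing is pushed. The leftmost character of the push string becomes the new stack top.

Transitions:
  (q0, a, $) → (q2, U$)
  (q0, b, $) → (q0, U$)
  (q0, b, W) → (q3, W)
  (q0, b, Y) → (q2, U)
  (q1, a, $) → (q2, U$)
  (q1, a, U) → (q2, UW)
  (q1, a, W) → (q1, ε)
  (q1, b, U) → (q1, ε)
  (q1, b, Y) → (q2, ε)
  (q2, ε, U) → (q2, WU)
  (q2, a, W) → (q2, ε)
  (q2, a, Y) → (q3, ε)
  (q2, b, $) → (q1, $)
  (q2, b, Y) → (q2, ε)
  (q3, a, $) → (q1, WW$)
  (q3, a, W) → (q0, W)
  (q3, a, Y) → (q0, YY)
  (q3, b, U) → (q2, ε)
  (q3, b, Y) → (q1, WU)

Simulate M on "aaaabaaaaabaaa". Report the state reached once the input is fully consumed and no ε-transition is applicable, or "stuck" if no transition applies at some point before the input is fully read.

stuck

(q0, aaaabaaaaabaaa, $) ⊢ (q2, aaabaaaaabaaa, U$) ⊢ (q2, aaabaaaaabaaa, WU$) ⊢ (q2, aabaaaaabaaa, U$) ⊢ (q2, aabaaaaabaaa, WU$) ⊢ (q2, abaaaaabaaa, U$) ⊢ (q2, abaaaaabaaa, WU$) ⊢ (q2, baaaaabaaa, U$) ⊢ (q2, baaaaabaaa, WU$)
No transition for (q2, b, top W); M blocks with input baaaaabaaa remaining.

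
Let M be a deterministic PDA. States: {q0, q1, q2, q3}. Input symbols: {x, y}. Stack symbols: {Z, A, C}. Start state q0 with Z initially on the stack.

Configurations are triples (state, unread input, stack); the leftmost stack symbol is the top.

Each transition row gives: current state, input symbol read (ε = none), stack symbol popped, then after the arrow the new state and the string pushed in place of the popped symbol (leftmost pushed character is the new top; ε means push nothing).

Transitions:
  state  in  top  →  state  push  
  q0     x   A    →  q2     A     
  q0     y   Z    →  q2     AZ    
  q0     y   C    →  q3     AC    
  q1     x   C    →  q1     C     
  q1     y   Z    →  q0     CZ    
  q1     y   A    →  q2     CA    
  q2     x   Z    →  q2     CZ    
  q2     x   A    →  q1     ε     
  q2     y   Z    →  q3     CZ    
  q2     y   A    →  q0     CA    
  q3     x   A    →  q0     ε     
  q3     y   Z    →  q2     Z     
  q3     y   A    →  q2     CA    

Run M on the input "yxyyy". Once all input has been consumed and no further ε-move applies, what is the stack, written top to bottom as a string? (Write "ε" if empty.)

(q0, yxyyy, Z)
  read y, top Z: go to q2, push AZ → (q2, xyyy, AZ)
  read x, top A: go to q1, push ε → (q1, yyy, Z)
  read y, top Z: go to q0, push CZ → (q0, yy, CZ)
  read y, top C: go to q3, push AC → (q3, y, ACZ)
  read y, top A: go to q2, push CA → (q2, ε, CACZ)
All input consumed in state q2 with stack CACZ.

CACZ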